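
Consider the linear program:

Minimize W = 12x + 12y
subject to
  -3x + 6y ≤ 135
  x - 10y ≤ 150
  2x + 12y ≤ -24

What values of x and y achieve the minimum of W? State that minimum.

x = -375/4, y = -195/8, minimum W = -2835/2

Extreme points and W = 12x + 12y:
  (-375/4, -195/8) → W = -2835/2
  (-147/4, 33/8) → W = -783/2
  (195/4, -81/8) → W = 927/2

The optimum lies where -3x + 6y = 135 and x - 10y = 150.
Solving simultaneously gives x = -375/4, y = -195/8.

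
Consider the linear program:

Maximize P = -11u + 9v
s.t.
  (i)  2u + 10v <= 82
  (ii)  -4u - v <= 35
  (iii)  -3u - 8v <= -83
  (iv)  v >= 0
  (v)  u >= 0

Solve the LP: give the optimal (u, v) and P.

u = 87/7, v = 40/7, maximum P = -597/7

Vertices and P = -11u + 9v:
  (87/7, 40/7) → P = -597/7
  (41, 0) → P = -451
  (83/3, 0) → P = -913/3

At the optimal vertex, 2u + 10v = 82 and -3u - 8v = -83.
Solving simultaneously gives u = 87/7, v = 40/7.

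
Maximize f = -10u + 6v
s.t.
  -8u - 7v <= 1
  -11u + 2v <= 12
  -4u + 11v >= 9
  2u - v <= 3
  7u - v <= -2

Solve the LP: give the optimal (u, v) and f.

u = 8/3, v = 62/3, maximum f = 292/3

Vertices and f = -10u + 6v:
  (-86/93, 85/93) → f = 1370/93
  (-37/58, 17/29) → f = 287/29
  (8/3, 62/3) → f = 292/3
  (-13/73, 55/73) → f = 460/73

The optimum lies where -11u + 2v = 12 and 7u - v = -2.
Solving simultaneously gives u = 8/3, v = 62/3.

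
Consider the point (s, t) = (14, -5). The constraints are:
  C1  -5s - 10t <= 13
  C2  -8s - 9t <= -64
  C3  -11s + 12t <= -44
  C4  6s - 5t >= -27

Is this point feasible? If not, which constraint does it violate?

feasible

C1: -20 ≤ 13 ✓
C2: -67 ≤ -64 ✓
C3: -214 ≤ -44 ✓
C4: 109 ≥ -27 ✓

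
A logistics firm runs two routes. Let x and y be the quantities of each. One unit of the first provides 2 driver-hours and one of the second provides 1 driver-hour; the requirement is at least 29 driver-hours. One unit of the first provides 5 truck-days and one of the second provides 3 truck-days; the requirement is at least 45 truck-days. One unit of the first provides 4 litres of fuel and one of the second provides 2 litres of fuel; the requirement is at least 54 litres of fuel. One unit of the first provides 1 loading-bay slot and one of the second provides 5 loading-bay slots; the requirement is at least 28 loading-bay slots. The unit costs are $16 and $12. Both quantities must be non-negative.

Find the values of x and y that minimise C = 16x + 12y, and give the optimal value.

x = 13, y = 3, minimum C = 244

Feasible corners and C = 16x + 12y:
  (0, 29) → C = 348
  (28, 0) → C = 448
  (13, 3) → C = 244
The feasible region is unbounded (it extends along (0, 1), (1, 0)), but C strictly increases along every unbounded feasible direction, so there is no improving ray and the minimum is attained at a vertex.

The optimum lies where 2x + y = 29 and x + 5y = 28.
Solving simultaneously gives x = 13, y = 3.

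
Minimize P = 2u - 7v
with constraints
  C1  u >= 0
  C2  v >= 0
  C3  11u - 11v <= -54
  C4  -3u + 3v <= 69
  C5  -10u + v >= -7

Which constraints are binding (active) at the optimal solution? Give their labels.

C4 and C5

Corner points and P = 2u - 7v:
  (0, 54/11) → P = -378/11
  (0, 23) → P = -161
  (131/99, 617/99) → P = -4057/99
  (10/3, 79/3) → P = -533/3

The minimum is at (10/3, 79/3). Substituting into each constraint, equality holds for C4 and C5; the remaining constraints have slack.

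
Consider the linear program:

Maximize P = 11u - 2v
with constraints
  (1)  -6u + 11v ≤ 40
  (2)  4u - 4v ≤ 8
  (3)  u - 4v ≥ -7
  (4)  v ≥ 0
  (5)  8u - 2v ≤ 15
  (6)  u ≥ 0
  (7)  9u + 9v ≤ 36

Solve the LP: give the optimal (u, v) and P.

u = 23/10, v = 17/10, maximum P = 219/10

Corner points and P = 11u - 2v:
  (0, 7/4) → P = -7/2
  (9/5, 11/5) → P = 77/5
  (15/8, 0) → P = 165/8
  (0, 0) → P = 0
  (23/10, 17/10) → P = 219/10

At the optimal vertex, 8u - 2v = 15 and 9u + 9v = 36.
Solving simultaneously gives u = 23/10, v = 17/10.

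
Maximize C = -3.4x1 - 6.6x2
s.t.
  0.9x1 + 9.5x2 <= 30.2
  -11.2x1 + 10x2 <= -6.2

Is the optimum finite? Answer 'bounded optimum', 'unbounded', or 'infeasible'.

unbounded

From the feasible point (3609/1154, 16633/5770), moving in the direction (-10, -11.2) keeps every constraint satisfied while C increases without bound.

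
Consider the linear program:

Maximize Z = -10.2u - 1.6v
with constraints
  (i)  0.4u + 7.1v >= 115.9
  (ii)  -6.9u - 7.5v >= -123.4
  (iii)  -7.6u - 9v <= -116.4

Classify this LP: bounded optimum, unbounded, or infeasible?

unbounded

From the feasible point (689/4599, 75035/4599), moving in the direction (-9, 7.6) keeps every constraint satisfied while Z increases without bound.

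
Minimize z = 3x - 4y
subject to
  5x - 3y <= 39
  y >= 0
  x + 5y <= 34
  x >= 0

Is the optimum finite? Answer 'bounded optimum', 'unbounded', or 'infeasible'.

bounded optimum

Corner points and z = 3x - 4y:
  (39/5, 0) → z = 117/5
  (297/28, 131/28) → z = 367/28
  (0, 0) → z = 0
  (0, 34/5) → z = -136/5
The feasible region has finitely many vertices and no improving ray; the minimum is -136/5 at (0, 34/5).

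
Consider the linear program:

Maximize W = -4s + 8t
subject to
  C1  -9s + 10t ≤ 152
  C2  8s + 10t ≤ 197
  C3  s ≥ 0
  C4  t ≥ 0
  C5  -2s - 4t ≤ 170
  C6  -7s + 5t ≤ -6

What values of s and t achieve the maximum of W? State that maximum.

s = 19/2, t = 121/10, maximum W = 294/5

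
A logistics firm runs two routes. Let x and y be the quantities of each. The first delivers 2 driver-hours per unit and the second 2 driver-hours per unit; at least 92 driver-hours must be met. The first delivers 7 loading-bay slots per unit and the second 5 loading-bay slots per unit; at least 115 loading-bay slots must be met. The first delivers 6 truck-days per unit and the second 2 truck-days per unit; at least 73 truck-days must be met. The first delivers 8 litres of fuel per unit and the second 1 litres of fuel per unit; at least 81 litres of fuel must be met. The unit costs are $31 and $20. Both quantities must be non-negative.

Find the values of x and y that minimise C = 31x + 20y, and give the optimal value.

x = 5, y = 41, minimum C = 975

Feasible corners and C = 31x + 20y:
  (0, 81) → C = 1620
  (46, 0) → C = 1426
  (5, 41) → C = 975
The feasible region is unbounded (it extends along (0, 1), (1, 0)), but C strictly increases along every unbounded feasible direction, so there is no improving ray and the minimum is attained at a vertex.

The binding constraints are 2x + 2y = 92 and 8x + y = 81.
Solving simultaneously gives x = 5, y = 41.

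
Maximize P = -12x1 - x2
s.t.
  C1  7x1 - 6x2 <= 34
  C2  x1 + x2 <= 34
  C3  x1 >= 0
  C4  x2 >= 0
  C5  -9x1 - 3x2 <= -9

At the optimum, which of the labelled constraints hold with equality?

Feasible corners and P = -12x1 - x2:
  (238/13, 204/13) → P = -3060/13
  (34/7, 0) → P = -408/7
  (0, 34) → P = -34
  (0, 3) → P = -3
  (1, 0) → P = -12

The maximum is at (0, 3). Substituting into each constraint, equality holds for C3 and C5; the remaining constraints have slack.

C3 and C5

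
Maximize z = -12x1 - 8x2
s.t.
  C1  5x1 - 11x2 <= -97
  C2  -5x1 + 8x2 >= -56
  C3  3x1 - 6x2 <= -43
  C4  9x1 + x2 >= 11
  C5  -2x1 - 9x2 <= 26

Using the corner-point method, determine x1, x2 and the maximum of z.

x1 = 3/13, x2 = 116/13, maximum z = -964/13

Corner points and z = -12x1 - 8x2:
  (109/3, 76/3) → z = -1916/3
  (3/13, 116/13) → z = -964/13
  (340/3, 383/6) → z = -5612/3
The feasible region is unbounded (it extends along (-1, 9), (8, 5)), but z strictly decreases along every unbounded feasible direction, so there is no improving ray and the maximum is attained at a vertex.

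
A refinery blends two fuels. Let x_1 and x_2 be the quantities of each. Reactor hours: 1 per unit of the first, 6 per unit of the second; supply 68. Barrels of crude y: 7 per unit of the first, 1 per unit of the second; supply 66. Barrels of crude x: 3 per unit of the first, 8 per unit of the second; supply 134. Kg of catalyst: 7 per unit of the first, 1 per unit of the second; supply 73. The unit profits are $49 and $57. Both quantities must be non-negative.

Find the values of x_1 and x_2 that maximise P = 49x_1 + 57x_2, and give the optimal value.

x_1 = 8, x_2 = 10, maximum P = 962

Vertices and P = 49x_1 + 57x_2:
  (0, 0) → P = 0
  (0, 34/3) → P = 646
  (66/7, 0) → P = 462
  (8, 10) → P = 962

The optimum lies where x_1 + 6x_2 = 68 and 7x_1 + x_2 = 66.
Solving simultaneously gives x_1 = 8, x_2 = 10.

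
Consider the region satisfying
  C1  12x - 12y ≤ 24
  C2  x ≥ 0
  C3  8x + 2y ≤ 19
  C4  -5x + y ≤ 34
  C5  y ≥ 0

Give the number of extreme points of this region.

Intersecting each pair of boundary lines and keeping only the points that satisfy every inequality leaves:
  (23/10, 3/10)
  (2, 0)
  (0, 19/2)
  (0, 0)

4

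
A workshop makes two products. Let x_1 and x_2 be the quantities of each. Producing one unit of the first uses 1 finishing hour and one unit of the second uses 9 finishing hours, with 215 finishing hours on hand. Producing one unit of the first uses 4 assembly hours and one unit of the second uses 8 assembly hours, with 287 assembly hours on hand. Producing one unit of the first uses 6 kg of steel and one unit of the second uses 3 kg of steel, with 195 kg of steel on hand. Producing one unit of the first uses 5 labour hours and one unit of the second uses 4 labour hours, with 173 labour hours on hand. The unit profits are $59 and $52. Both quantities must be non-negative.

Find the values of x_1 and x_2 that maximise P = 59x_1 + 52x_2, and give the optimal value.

x_1 = 17, x_2 = 22, maximum P = 2147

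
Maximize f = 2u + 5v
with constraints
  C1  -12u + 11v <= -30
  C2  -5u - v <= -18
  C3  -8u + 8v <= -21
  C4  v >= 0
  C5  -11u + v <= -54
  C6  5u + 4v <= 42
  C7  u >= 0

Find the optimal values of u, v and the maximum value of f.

Feasible corners and f = 2u + 5v:
  (411/80, 201/80) → f = 1827/80
  (35/6, 77/24) → f = 665/24
  (54/11, 0) → f = 108/11
  (42/5, 0) → f = 84/5

u = 35/6, v = 77/24, maximum f = 665/24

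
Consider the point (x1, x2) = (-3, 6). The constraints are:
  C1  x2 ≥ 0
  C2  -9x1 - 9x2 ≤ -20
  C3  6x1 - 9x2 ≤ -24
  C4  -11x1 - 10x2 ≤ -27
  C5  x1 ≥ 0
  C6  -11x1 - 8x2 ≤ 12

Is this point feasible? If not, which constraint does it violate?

not feasible — violates C5

Constraint C5: x1 = -3, which is not ≥ 0. All other constraints are satisfied.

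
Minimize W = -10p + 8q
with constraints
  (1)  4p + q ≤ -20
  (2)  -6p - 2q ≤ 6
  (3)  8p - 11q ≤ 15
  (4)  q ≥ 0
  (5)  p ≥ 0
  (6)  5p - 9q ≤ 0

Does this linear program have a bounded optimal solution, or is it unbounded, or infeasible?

The boundaries 4p + q = -20 and -6p - 2q = 6 meet at (-17, 48), but that point violates p ≥ 0. Every candidate vertex is excluded by some other constraint, so the feasible region is empty.

infeasible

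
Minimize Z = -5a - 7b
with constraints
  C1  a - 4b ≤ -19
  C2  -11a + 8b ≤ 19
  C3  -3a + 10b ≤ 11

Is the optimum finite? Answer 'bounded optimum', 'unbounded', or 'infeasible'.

unbounded

From the feasible point (73, 23), moving in the direction (10, 3) keeps every constraint satisfied while Z decreases without bound.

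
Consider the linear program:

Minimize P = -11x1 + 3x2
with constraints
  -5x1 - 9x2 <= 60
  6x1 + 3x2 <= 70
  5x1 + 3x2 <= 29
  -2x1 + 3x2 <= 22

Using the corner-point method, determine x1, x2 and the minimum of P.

Corner points and P = -11x1 + 3x2:
  (147/10, -89/6) → P = -1031/5
  (-126/11, -10/33) → P = 1376/11
  (1, 8) → P = 13

x1 = 147/10, x2 = -89/6, minimum P = -1031/5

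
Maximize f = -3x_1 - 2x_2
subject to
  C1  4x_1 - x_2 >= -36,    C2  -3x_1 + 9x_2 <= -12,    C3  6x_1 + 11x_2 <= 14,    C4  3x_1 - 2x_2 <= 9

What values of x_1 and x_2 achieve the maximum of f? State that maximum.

x_1 = -81/5, x_2 = -144/5, maximum f = 531/5

Feasible corners and f = -3x_1 - 2x_2:
  (-112/11, -52/11) → f = 40
  (-81/5, -144/5) → f = 531/5
  (19/7, -3/7) → f = -51/7

The optimum lies where 4x_1 - x_2 = -36 and 3x_1 - 2x_2 = 9.
Solving simultaneously gives x_1 = -81/5, x_2 = -144/5.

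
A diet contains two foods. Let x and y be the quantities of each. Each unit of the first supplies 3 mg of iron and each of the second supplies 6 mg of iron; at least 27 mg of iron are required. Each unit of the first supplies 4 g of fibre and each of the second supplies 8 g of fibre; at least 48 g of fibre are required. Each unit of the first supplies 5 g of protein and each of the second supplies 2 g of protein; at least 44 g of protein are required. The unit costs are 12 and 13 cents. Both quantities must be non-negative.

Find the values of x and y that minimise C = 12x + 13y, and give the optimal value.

x = 8, y = 2, minimum C = 122

Vertices and C = 12x + 13y:
  (0, 22) → C = 286
  (12, 0) → C = 144
  (8, 2) → C = 122
The feasible region is unbounded (it extends along (0, 1), (1, 0)), but C strictly increases along every unbounded feasible direction, so there is no improving ray and the minimum is attained at a vertex.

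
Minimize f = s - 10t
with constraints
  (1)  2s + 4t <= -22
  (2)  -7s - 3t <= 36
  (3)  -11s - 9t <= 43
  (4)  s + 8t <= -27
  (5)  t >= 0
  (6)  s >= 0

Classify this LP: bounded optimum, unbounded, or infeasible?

infeasible

The boundaries 2s + 4t = -22 and -11s - 9t = 43 meet at (1, -6), but that point violates t ≥ 0. Every candidate vertex is excluded by some other constraint, so the feasible region is empty.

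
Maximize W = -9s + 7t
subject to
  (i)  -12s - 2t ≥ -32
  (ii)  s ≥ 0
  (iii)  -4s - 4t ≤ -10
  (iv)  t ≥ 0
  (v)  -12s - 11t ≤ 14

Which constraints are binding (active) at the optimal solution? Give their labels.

Corner points and W = -9s + 7t:
  (0, 16) → W = 112
  (8/3, 0) → W = -24
  (0, 5/2) → W = 35/2
  (5/2, 0) → W = -45/2

The maximum is at (0, 16). Substituting into each constraint, equality holds for (i) and (ii); the remaining constraints have slack.

(i) and (ii)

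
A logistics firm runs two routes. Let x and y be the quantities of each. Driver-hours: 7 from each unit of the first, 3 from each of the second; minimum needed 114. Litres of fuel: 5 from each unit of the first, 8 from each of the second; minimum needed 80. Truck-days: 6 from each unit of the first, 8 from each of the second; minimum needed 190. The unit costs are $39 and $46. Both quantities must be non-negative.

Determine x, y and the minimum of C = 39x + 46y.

x = 9, y = 17, minimum C = 1133

The feasible region is unbounded (it extends along (0, 1), (1, 0)), but C strictly increases along every unbounded feasible direction, so there is no improving ray and the minimum is attained at a vertex.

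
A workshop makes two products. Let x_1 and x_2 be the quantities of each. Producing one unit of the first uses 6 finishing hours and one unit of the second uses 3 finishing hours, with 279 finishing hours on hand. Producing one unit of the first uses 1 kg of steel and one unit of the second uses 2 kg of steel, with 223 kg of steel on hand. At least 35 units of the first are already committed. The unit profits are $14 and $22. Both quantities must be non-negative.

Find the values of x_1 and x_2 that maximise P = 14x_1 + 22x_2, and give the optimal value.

Extreme points and P = 14x_1 + 22x_2:
  (93/2, 0) → P = 651
  (35, 0) → P = 490
  (35, 23) → P = 996

The optimum lies where 6x_1 + 3x_2 = 279 and x_1 = 35.
Solving simultaneously gives x_1 = 35, x_2 = 23.

x_1 = 35, x_2 = 23, maximum P = 996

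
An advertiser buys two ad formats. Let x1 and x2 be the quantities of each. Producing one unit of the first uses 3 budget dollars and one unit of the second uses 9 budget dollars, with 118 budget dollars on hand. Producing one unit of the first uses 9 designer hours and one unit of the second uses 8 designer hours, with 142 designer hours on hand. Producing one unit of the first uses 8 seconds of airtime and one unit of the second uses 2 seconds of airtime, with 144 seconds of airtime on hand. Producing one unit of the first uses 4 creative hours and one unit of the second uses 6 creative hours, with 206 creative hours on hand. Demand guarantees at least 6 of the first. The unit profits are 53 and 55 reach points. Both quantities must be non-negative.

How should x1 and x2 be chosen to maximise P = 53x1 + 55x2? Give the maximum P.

Vertices and P = 53x1 + 55x2:
  (142/9, 0) → P = 7526/9
  (6, 0) → P = 318
  (6, 11) → P = 923

The binding constraints are 9x1 + 8x2 = 142 and x1 = 6.
Solving simultaneously gives x1 = 6, x2 = 11.

x1 = 6, x2 = 11, maximum P = 923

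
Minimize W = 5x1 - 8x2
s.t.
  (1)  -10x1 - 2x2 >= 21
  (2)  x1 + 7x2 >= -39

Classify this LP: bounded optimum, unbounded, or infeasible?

unbounded

From the feasible point (-69/68, -369/68), moving in the direction (-7, 1) keeps every constraint satisfied while W decreases without bound.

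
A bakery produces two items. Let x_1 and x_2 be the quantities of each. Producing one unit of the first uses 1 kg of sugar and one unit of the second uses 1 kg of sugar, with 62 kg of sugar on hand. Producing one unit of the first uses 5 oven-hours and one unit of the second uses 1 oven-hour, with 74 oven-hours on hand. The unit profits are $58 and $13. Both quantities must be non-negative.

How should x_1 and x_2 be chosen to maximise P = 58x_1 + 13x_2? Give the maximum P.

Corner points and P = 58x_1 + 13x_2:
  (0, 0) → P = 0
  (0, 62) → P = 806
  (74/5, 0) → P = 4292/5
  (3, 59) → P = 941

x_1 = 3, x_2 = 59, maximum P = 941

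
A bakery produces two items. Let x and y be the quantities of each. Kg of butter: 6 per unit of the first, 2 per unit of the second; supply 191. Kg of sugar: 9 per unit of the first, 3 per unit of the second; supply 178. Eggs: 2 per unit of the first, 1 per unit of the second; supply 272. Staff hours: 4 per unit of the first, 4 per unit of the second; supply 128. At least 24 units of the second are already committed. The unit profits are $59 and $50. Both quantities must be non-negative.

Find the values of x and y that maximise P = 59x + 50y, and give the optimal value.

x = 8, y = 24, maximum P = 1672

Feasible corners and P = 59x + 50y:
  (0, 32) → P = 1600
  (0, 24) → P = 1200
  (8, 24) → P = 1672

The binding constraints are 4x + 4y = 128 and y = 24.
Solving simultaneously gives x = 8, y = 24.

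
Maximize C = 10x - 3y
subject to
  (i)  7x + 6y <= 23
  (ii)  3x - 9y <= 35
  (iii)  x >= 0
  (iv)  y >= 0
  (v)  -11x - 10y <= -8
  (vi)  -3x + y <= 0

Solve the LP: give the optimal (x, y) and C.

x = 23/7, y = 0, maximum C = 230/7

Vertices and C = 10x - 3y:
  (23/7, 0) → C = 230/7
  (23/25, 69/25) → C = 23/25
  (8/11, 0) → C = 80/11
  (8/41, 24/41) → C = 8/41

At the optimal vertex, 7x + 6y = 23 and y = 0.
Solving simultaneously gives x = 23/7, y = 0.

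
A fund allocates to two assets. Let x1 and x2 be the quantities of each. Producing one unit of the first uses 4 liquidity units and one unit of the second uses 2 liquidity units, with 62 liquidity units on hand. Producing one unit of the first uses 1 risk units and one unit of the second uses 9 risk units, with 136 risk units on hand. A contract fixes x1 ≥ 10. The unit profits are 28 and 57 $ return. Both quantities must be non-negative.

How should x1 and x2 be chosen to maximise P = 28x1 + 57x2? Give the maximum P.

Corner points and P = 28x1 + 57x2:
  (31/2, 0) → P = 434
  (10, 0) → P = 280
  (10, 11) → P = 907

x1 = 10, x2 = 11, maximum P = 907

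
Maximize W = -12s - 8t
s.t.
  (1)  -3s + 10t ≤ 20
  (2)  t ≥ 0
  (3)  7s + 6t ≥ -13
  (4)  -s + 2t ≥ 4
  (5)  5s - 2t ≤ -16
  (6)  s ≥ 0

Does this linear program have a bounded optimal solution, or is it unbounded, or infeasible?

The boundaries -3s + 10t = 20 and 7s + 6t = -13 meet at (-125/44, 101/88), but that point violates s ≥ 0. Every candidate vertex is excluded by some other constraint, so the feasible region is empty.

infeasible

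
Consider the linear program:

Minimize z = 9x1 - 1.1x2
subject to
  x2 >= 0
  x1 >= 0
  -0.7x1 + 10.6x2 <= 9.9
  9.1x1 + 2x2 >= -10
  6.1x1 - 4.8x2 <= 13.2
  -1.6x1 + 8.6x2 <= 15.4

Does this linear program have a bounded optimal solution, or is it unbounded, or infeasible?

bounded optimum

Feasible corners and z = 9x1 - 1.1x2:
  (0, 0) → z = 0
  (132/61, 0) → z = 1188/61
  (0, 99/106) → z = -1089/1060
  (9372/3065, 6963/6130) → z = 1610367/61300
The feasible region has finitely many vertices and no improving ray; the minimum is -1089/1060 at (0, 99/106).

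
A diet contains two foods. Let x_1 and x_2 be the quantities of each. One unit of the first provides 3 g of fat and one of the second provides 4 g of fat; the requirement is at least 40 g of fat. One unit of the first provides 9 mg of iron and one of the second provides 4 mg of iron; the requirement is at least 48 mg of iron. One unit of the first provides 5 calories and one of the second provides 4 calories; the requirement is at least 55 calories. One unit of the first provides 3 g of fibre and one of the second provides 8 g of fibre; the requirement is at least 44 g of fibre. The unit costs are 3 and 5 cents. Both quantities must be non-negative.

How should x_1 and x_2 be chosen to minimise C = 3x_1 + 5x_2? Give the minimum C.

Corner points and C = 3x_1 + 5x_2:
  (0, 55/4) → C = 275/4
  (44/3, 0) → C = 44
  (15/2, 35/8) → C = 355/8
  (12, 1) → C = 41
The feasible region is unbounded (it extends along (0, 1), (1, 0)), but C strictly increases along every unbounded feasible direction, so there is no improving ray and the minimum is attained at a vertex.

x_1 = 12, x_2 = 1, minimum C = 41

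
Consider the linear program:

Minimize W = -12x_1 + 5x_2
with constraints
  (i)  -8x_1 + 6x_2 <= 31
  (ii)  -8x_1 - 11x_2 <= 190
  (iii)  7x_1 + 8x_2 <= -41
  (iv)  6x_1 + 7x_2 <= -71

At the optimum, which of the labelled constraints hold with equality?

(ii) and (iv)

Feasible corners and W = -12x_1 + 5x_2:
  (-1481/136, -159/17) → W = 2853/34
  (-643/92, -191/46) → W = 2903/46
  (549/10, -286/5) → W = -4724/5

The minimum is at (549/10, -286/5). Substituting into each constraint, equality holds for (ii) and (iv); the remaining constraints have slack.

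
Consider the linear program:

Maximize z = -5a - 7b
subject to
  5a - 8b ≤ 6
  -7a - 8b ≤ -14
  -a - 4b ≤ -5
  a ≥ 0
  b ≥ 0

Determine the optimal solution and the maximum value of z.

a = 4/5, b = 21/20, maximum z = -227/20

Feasible corners and z = -5a - 7b:
  (16/7, 19/28) → z = -453/28
  (4/5, 21/20) → z = -227/20
  (0, 7/4) → z = -49/4
The feasible region is unbounded (it extends along (0, 1), (8, 5)), but z strictly decreases along every unbounded feasible direction, so there is no improving ray and the maximum is attained at a vertex.

At the optimal vertex, -7a - 8b = -14 and -a - 4b = -5.
Solving simultaneously gives a = 4/5, b = 21/20.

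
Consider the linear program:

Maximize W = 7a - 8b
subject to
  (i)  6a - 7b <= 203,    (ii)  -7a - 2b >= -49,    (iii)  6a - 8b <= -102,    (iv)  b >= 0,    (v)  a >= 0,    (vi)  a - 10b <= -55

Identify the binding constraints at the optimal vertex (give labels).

(ii) and (iii)

Corner points and W = 7a - 8b:
  (47/17, 252/17) → W = -1687/17
  (0, 49/2) → W = -196
  (0, 51/4) → W = -102

The maximum is at (47/17, 252/17). Substituting into each constraint, equality holds for (ii) and (iii); the remaining constraints have slack.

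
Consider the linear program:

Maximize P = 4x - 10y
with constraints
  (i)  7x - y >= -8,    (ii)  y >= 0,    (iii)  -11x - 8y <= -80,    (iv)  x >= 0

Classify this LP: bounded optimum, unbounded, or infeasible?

unbounded

From the feasible point (16/67, 648/67), moving in the direction (1, 0) keeps every constraint satisfied while P increases without bound.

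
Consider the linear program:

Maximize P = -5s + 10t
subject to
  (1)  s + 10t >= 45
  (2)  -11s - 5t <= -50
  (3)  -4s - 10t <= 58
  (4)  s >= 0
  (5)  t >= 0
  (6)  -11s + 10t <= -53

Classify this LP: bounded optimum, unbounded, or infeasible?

From the feasible point (45, 0), moving in the direction (10, 11) keeps every constraint satisfied while P increases without bound.

unbounded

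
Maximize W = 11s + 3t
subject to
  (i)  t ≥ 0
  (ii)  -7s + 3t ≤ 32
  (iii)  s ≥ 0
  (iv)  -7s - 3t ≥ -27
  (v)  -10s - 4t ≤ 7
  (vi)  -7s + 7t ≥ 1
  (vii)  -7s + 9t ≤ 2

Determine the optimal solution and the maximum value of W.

Feasible corners and W = 11s + 3t:
  (0, 1/7) → W = 3/7
  (0, 2/9) → W = 2/3
  (5/14, 1/2) → W = 38/7

At the optimal vertex, -7s + 7t = 1 and -7s + 9t = 2.
Solving simultaneously gives s = 5/14, t = 1/2.

s = 5/14, t = 1/2, maximum W = 38/7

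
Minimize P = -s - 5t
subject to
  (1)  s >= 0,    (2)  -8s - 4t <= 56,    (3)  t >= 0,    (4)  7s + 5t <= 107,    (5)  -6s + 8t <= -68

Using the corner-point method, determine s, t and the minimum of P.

s = 598/43, t = 83/43, minimum P = -1013/43

The optimum lies where 7s + 5t = 107 and -6s + 8t = -68.
Solving simultaneously gives s = 598/43, t = 83/43.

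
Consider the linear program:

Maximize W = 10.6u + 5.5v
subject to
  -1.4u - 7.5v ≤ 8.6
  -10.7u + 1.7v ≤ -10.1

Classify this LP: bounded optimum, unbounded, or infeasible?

unbounded

From the feasible point (6113/8263, -10616/8263), moving in the direction (1.7, 10.7) keeps every constraint satisfied while W increases without bound.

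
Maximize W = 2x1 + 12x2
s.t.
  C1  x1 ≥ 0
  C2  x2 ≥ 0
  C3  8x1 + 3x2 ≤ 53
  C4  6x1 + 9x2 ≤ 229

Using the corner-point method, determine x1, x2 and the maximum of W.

Extreme points and W = 2x1 + 12x2:
  (0, 0) → W = 0
  (0, 53/3) → W = 212
  (53/8, 0) → W = 53/4

x1 = 0, x2 = 53/3, maximum W = 212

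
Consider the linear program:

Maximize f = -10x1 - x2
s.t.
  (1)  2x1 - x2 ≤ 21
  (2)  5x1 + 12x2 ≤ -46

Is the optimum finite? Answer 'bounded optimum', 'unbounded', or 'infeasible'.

unbounded

From the feasible point (206/29, -197/29), moving in the direction (-1, -2) keeps every constraint satisfied while f increases without bound.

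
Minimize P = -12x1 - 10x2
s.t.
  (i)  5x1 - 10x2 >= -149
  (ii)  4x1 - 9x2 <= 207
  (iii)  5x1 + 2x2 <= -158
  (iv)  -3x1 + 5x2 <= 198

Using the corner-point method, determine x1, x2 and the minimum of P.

Vertices and P = -12x1 - 10x2:
  (-313/10, -3/4) → P = 3831/10
  (-247, -543/5) → P = 4050
  (-1008/53, -1667/53) → P = 28766/53
  (-2817/7, -1413/7) → P = 47934/7

At the optimal vertex, 5x1 - 10x2 = -149 and 5x1 + 2x2 = -158.
Solving simultaneously gives x1 = -313/10, x2 = -3/4.

x1 = -313/10, x2 = -3/4, minimum P = 3831/10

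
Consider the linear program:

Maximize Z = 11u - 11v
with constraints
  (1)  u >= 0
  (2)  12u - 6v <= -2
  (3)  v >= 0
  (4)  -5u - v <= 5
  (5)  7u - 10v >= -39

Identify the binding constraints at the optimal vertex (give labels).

(1) and (2)

Extreme points and Z = 11u - 11v:
  (0, 1/3) → Z = -11/3
  (0, 39/10) → Z = -429/10
  (107/39, 227/39) → Z = -440/13

The maximum is at (0, 1/3). Substituting into each constraint, equality holds for (1) and (2); the remaining constraints have slack.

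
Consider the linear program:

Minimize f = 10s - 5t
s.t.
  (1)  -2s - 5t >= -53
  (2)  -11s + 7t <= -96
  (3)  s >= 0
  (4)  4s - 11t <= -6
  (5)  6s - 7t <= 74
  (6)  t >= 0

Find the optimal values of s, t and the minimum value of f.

s = 366/31, t = 150/31, minimum f = 2910/31

Feasible corners and f = 10s - 5t:
  (37/3, 17/3) → f = 95
  (79/6, 16/3) → f = 105
  (366/31, 150/31) → f = 2910/31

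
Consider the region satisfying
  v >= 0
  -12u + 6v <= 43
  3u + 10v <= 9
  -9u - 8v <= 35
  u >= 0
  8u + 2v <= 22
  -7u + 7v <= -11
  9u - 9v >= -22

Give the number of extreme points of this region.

The feasible vertices (each the meet of two boundaries and inside every other half-plane) are:
  (11/4, 0)
  (11/7, 0)
  (101/37, 3/37)
  (173/91, 30/91)

4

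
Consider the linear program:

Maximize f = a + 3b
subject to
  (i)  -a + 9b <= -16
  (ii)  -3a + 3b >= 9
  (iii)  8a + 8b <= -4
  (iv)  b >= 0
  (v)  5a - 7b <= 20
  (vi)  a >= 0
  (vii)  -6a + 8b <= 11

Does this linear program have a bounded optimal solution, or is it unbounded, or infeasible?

The boundaries a = 0 and -6a + 8b = 11 meet at (0, 11/8), but that point violates -a + 9b ≤ -16. Every candidate vertex is excluded by some other constraint, so the feasible region is empty.

infeasible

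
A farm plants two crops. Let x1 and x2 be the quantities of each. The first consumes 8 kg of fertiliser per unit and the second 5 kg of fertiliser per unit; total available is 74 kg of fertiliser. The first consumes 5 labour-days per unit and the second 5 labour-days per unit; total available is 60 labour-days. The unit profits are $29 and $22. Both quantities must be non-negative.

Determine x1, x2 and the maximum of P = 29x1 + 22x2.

At the optimal vertex, 8x1 + 5x2 = 74 and 5x1 + 5x2 = 60.
Solving simultaneously gives x1 = 14/3, x2 = 22/3.

x1 = 14/3, x2 = 22/3, maximum P = 890/3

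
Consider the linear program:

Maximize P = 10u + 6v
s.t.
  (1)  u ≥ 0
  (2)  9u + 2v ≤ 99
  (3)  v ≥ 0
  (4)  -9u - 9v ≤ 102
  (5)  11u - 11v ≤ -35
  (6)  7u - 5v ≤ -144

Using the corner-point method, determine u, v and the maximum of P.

u = 0, v = 99/2, maximum P = 297

Extreme points and P = 10u + 6v:
  (0, 99/2) → P = 297
  (0, 144/5) → P = 864/5
  (207/59, 1989/59) → P = 14004/59

The binding constraints are u = 0 and 9u + 2v = 99.
Solving simultaneously gives u = 0, v = 99/2.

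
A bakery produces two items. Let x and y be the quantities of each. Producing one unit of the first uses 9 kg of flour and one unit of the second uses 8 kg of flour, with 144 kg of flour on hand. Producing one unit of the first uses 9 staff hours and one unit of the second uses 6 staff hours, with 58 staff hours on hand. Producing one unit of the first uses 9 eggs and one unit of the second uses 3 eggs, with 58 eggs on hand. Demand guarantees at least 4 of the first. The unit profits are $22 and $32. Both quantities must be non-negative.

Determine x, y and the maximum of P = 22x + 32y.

Feasible corners and P = 22x + 32y:
  (58/9, 0) → P = 1276/9
  (4, 0) → P = 88
  (4, 11/3) → P = 616/3

The binding constraints are 9x + 6y = 58 and x = 4.
Solving simultaneously gives x = 4, y = 11/3.

x = 4, y = 11/3, maximum P = 616/3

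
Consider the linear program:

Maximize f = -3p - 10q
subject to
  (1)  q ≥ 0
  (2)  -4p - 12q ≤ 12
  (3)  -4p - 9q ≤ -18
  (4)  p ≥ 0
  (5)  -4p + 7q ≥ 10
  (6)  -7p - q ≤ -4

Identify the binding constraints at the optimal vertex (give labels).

Feasible corners and f = -3p - 10q:
  (9/16, 7/4) → f = -307/16
  (18/59, 110/59) → f = -1154/59
  (0, 4) → f = -40
The feasible region is unbounded (it extends along (0, 1), (7, 4)), but f strictly decreases along every unbounded feasible direction, so there is no improving ray and the maximum is attained at a vertex.

The maximum is at (9/16, 7/4). Substituting into each constraint, equality holds for (3) and (5); the remaining constraints have slack.

(3) and (5)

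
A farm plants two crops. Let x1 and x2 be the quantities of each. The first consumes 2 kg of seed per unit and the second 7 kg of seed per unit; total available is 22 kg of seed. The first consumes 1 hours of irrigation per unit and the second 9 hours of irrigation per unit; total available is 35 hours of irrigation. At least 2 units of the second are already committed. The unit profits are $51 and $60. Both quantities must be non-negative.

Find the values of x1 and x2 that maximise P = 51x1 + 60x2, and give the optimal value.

Vertices and P = 51x1 + 60x2:
  (0, 22/7) → P = 1320/7
  (0, 2) → P = 120
  (4, 2) → P = 324

The binding constraints are 2x1 + 7x2 = 22 and x2 = 2.
Solving simultaneously gives x1 = 4, x2 = 2.

x1 = 4, x2 = 2, maximum P = 324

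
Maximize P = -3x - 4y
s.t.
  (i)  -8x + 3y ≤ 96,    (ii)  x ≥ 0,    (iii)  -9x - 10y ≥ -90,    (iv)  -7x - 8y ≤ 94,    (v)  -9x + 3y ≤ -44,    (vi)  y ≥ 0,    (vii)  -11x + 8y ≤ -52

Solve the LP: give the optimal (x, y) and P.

x = 44/9, y = 0, maximum P = -44/3

Extreme points and P = -3x - 4y:
  (10, 0) → P = -30
  (620/91, 261/91) → P = -2904/91
  (44/9, 0) → P = -44/3
  (196/39, 16/39) → P = -652/39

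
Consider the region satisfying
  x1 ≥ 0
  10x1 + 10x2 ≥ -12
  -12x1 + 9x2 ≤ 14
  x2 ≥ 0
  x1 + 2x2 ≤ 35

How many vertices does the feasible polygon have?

The feasible vertices (each the meet of two boundaries and inside every other half-plane) are:
  (0, 14/9)
  (0, 0)
  (287/33, 434/33)
  (35, 0)

4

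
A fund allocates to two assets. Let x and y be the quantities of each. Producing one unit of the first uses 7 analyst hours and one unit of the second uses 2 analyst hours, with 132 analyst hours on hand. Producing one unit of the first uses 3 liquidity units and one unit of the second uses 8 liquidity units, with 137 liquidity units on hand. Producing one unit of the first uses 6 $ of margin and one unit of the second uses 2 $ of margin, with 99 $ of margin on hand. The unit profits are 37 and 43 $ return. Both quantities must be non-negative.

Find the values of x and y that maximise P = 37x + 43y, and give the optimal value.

At the optimal vertex, 3x + 8y = 137 and 6x + 2y = 99.
Solving simultaneously gives x = 37/3, y = 25/2.

x = 37/3, y = 25/2, maximum P = 5963/6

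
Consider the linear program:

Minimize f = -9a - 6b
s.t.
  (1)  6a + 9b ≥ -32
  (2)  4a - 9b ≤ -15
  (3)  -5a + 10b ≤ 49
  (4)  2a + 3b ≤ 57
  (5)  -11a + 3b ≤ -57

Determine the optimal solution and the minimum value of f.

Feasible corners and f = -9a - 6b:
  (78/5, 43/5) → f = -192
  (186/29, 131/29) → f = -2460/29
  (423/35, 383/35) → f = -1221/7
  (717/95, 824/95) → f = -11397/95

At the optimal vertex, 4a - 9b = -15 and 2a + 3b = 57.
Solving simultaneously gives a = 78/5, b = 43/5.

a = 78/5, b = 43/5, minimum f = -192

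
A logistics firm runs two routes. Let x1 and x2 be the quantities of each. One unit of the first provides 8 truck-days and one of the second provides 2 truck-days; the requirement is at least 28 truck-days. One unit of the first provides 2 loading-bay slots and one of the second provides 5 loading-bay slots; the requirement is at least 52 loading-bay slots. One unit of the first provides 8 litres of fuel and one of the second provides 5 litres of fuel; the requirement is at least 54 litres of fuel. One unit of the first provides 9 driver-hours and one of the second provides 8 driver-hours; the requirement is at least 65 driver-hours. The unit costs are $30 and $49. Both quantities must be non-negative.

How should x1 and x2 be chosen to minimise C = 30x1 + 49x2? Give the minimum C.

Extreme points and C = 30x1 + 49x2:
  (0, 14) → C = 686
  (26, 0) → C = 780
  (1, 10) → C = 520
The feasible region is unbounded (it extends along (0, 1), (1, 0)), but C strictly increases along every unbounded feasible direction, so there is no improving ray and the minimum is attained at a vertex.

The optimum lies where 8x1 + 2x2 = 28 and 2x1 + 5x2 = 52.
Solving simultaneously gives x1 = 1, x2 = 10.

x1 = 1, x2 = 10, minimum C = 520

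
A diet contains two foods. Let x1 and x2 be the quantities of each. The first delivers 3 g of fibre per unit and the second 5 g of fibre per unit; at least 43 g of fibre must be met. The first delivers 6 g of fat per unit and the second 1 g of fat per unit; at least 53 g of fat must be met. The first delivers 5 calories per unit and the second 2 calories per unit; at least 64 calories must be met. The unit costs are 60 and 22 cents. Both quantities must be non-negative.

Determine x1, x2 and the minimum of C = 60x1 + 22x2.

Corner points and C = 60x1 + 22x2:
  (0, 53) → C = 1166
  (43/3, 0) → C = 860
  (234/19, 23/19) → C = 14546/19
  (6, 17) → C = 734
The feasible region is unbounded (it extends along (0, 1), (1, 0)), but C strictly increases along every unbounded feasible direction, so there is no improving ray and the minimum is attained at a vertex.

x1 = 6, x2 = 17, minimum C = 734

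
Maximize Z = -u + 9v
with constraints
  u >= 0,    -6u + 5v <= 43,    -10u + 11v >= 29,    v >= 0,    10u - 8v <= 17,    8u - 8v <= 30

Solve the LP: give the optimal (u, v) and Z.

u = 429/2, v = 266, maximum Z = 4359/2

Corner points and Z = -u + 9v:
  (0, 43/5) → Z = 387/5
  (0, 29/11) → Z = 261/11
  (429/2, 266) → Z = 4359/2
  (419/30, 46/3) → Z = 3721/30

At the optimal vertex, -6u + 5v = 43 and 10u - 8v = 17.
Solving simultaneously gives u = 429/2, v = 266.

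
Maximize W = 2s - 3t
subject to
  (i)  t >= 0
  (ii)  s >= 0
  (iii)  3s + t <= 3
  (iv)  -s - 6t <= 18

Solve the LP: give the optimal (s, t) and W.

Extreme points and W = 2s - 3t:
  (0, 0) → W = 0
  (1, 0) → W = 2
  (0, 3) → W = -9

s = 1, t = 0, maximum W = 2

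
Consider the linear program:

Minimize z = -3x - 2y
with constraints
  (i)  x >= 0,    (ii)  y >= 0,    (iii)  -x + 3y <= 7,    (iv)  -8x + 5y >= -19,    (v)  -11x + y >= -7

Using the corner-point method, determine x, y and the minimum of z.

x = 7/8, y = 21/8, minimum z = -63/8

Corner points and z = -3x - 2y:
  (0, 0) → z = 0
  (0, 7/3) → z = -14/3
  (7/11, 0) → z = -21/11
  (7/8, 21/8) → z = -63/8

The binding constraints are -x + 3y = 7 and -11x + y = -7.
Solving simultaneously gives x = 7/8, y = 21/8.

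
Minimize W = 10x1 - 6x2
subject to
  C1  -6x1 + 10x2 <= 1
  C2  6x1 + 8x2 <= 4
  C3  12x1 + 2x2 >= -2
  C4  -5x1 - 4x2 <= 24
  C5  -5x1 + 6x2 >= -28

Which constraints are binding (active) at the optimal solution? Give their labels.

Feasible corners and W = 10x1 - 6x2:
  (8/27, 5/18) → W = 35/27
  (-1/6, 0) → W = -5/3
  (62/19, -37/19) → W = 842/19
  (22/41, -173/41) → W = 1258/41

The minimum is at (-1/6, 0). Substituting into each constraint, equality holds for C1 and C3; the remaining constraints have slack.

C1 and C3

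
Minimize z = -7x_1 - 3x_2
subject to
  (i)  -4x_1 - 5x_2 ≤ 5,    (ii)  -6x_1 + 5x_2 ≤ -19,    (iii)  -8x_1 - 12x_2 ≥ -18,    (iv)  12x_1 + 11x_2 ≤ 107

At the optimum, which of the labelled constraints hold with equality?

Extreme points and z = -7x_1 - 3x_2:
  (7/5, -53/25) → z = -86/25
  (295/8, -61/2) → z = -1333/8
  (159/56, -11/28) → z = -1047/56
  (543/28, -80/7) → z = -2841/28

The minimum is at (295/8, -61/2). Substituting into each constraint, equality holds for (i) and (iv); the remaining constraints have slack.

(i) and (iv)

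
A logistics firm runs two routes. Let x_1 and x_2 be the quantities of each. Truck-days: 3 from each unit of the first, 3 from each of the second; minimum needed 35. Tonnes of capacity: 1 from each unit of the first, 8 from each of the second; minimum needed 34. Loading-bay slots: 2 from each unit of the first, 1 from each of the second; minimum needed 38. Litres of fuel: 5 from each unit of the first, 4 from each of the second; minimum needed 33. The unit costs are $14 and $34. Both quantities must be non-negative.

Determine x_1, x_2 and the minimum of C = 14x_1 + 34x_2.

x_1 = 18, x_2 = 2, minimum C = 320

Feasible corners and C = 14x_1 + 34x_2:
  (0, 38) → C = 1292
  (34, 0) → C = 476
  (18, 2) → C = 320
The feasible region is unbounded (it extends along (0, 1), (1, 0)), but C strictly increases along every unbounded feasible direction, so there is no improving ray and the minimum is attained at a vertex.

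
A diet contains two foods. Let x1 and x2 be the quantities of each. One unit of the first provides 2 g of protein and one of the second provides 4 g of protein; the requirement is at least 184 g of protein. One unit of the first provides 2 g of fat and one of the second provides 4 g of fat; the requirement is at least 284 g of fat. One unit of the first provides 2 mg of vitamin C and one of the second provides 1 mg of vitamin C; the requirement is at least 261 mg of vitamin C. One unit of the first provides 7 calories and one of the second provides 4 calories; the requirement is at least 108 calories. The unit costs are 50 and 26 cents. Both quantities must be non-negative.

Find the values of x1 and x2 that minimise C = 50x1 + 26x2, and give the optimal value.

Corner points and C = 50x1 + 26x2:
  (0, 261) → C = 6786
  (142, 0) → C = 7100
  (380/3, 23/3) → C = 19598/3
The feasible region is unbounded (it extends along (0, 1), (1, 0)), but C strictly increases along every unbounded feasible direction, so there is no improving ray and the minimum is attained at a vertex.

x1 = 380/3, x2 = 23/3, minimum C = 19598/3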